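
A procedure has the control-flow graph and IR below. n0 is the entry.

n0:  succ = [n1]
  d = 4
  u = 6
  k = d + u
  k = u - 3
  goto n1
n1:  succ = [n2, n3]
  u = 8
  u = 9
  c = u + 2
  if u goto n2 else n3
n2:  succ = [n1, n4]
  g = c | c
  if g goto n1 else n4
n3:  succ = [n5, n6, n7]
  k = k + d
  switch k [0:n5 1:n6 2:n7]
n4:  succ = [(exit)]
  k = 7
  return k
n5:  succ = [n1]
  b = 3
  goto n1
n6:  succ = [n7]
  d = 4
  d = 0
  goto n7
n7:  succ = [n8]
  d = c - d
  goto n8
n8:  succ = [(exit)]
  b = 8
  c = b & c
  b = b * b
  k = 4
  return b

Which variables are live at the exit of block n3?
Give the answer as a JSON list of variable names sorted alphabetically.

Per-block:
  n0: {d,k,u} / ∅
  n1: {c,u} / ∅
  n2: {g} / {c}
  n3: {k} / {d,k}
  n4: {k} / ∅
  n5: {b} / ∅
  n6: {d} / ∅
  n7: {d} / {c,d}
  n8: {b,c,k} / {c}

Live sets:
  n0 li=∅ lo={d,k}
  n1 li={d,k} lo={c,d,k}
  n2 li={c,d,k} lo={d,k}
  n3 li={c,d,k} lo={c,d,k}
  n4 li=∅ lo=∅
  n5 li={d,k} lo={d,k}
  n6 li={c} lo={c,d}
  n7 li={c,d} lo={c}
  n8 li={c} lo=∅

live-out(n3) = ["c", "d", "k"]

Answer: ["c", "d", "k"]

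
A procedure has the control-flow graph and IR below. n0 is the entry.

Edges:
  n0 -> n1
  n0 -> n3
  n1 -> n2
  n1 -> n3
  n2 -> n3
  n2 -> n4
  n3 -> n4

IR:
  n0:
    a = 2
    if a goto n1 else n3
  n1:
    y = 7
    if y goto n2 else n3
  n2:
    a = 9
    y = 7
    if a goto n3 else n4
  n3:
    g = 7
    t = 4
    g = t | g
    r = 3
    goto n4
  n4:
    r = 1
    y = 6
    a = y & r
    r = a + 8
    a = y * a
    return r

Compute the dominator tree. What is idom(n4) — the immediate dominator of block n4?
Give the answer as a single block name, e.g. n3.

idom tree: n1←n0 n2←n1 n3←n0 n4←n0
Dom at joins:
  n3: preds {n0,n1,n2}: {n0} ∩ {n0,n1} ∩ {n0,n1,n2} = {n0}; idom=n0
  n4: preds {n2,n3}: {n0,n1,n2} ∩ {n0,n3} = {n0}; idom=n0

idom(n4) = n0

Answer: n0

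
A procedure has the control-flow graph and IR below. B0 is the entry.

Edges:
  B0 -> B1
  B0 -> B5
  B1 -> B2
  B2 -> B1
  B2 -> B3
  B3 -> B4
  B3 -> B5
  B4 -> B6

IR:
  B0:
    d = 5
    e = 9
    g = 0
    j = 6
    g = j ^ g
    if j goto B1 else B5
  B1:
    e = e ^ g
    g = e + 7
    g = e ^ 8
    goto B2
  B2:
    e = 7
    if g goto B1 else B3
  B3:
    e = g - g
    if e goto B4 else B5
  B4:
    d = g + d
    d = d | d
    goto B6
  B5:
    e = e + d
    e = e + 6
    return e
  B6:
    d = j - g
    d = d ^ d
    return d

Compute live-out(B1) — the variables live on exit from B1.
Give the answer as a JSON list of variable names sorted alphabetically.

Per-block:
  B0: def={d,e,g,j} ue=∅
  B1: def={e,g} ue={e,g}
  B2: def={e} ue={g}
  B3: def={e} ue={g}
  B4: def={d} ue={d,g}
  B5: def={e} ue={d,e}
  B6: def={d} ue={g,j}

Liveness:
  live B0: ∅→{d,e,g,j}
  live B1: {d,e,g,j}→{d,g,j}
  live B2: {d,g,j}→{d,e,g,j}
  live B3: {d,g,j}→{d,e,g,j}
  live B4: {d,g,j}→{g,j}
  live B5: {d,e}→∅
  live B6: {g,j}→∅

live-out(B1) = ["d", "g", "j"]

Answer: ["d", "g", "j"]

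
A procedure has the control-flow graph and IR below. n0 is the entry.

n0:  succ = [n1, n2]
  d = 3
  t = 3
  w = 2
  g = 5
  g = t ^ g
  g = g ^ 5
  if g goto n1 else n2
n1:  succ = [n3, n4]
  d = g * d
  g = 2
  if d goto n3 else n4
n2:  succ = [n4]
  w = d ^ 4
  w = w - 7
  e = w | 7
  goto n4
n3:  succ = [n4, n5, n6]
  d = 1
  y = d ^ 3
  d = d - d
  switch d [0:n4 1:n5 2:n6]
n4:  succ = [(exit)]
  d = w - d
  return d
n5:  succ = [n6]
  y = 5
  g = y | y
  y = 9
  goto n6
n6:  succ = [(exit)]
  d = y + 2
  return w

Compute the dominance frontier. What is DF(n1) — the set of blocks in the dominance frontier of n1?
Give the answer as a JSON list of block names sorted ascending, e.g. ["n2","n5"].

Answer: ["n4"]

Derivation:
idom tree: n1←n0 n2←n0 n3←n1 n4←n0 n5←n3 n6←n3
Dom at joins:
  n4: preds {n1,n2,n3}: {n0,n1} ∩ {n0,n2} ∩ {n0,n1,n3} = {n0}; idom=n0
  n6: preds {n3,n5}: {n0,n1,n3} ∩ {n0,n1,n3,n5} = {n0,n1,n3}; idom=n3

DF walk-up:
  join n4 pred n1: n1 stop@n0
  join n4 pred n2: n2 stop@n0
  join n4 pred n3: n3→n1 stop@n0
  join n6 pred n3: · stop@n3
  join n6 pred n5: n5 stop@n3
  DF(n0)=∅
  DF(n1)={n4}
  DF(n2)={n4}
  DF(n3)={n4}
  DF(n4)=∅
  DF(n5)={n6}
  DF(n6)=∅

DF(n1) = ["n4"]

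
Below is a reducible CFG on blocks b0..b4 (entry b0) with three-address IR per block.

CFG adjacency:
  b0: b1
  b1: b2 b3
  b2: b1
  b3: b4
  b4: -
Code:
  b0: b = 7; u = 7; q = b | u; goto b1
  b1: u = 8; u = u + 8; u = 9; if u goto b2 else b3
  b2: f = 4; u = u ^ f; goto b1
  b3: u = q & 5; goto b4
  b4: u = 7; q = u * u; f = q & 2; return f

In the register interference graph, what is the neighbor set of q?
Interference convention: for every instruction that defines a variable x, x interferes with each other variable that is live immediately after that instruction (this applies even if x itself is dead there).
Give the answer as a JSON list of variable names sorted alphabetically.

Answer: ["f", "u"]

Working:
def/use:
  b0: def={b,q,u} ue=∅
  b1: def={u} ue=∅
  b2: def={f,u} ue={u}
  b3: def={u} ue={q}
  b4: def={f,q,u} ue=∅

Liveness:
  b0 li=∅ lo={q}
  b1 li={q} lo={q,u}
  b2 li={q,u} lo={q}
  b3 li={q} lo=∅
  b4 li=∅ lo=∅

Conflict graph:
  b — {u}
  f — {q,u}
  q — {f,u}
  u — {b,f,q}

N(q) = ["f", "u"]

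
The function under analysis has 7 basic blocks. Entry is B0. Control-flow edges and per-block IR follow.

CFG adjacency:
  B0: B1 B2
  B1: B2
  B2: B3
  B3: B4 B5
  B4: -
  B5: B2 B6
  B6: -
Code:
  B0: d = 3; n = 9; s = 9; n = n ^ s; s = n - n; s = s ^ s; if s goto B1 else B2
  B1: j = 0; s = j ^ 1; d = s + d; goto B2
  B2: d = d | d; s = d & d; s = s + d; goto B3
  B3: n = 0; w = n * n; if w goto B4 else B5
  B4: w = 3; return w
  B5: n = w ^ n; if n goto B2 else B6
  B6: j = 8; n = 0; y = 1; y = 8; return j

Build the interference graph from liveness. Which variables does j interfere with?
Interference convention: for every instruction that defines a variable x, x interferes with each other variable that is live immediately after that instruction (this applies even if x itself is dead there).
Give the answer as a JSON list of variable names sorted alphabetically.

Block summaries:
  B0: {d,n,s} / ∅
  B1: {d,j,s} / {d}
  B2: {d,s} / {d}
  B3: {n,w} / ∅
  B4: {w} / ∅
  B5: {n} / {n,w}
  B6: {j,n,y} / ∅

Backward fixpoint:
  live B0: ∅→{d}
  live B1: {d}→{d}
  live B2: {d}→{d}
  live B3: {d}→{d,n,w}
  live B4: ∅→∅
  live B5: {d,n,w}→{d}
  live B6: ∅→∅

Interference:
  d: {j,n,s,w}
  j: {d,n,y}
  n: {d,j,s,w}
  s: {d,n}
  w: {d,n}
  y: {j}

N(j) = ["d", "n", "y"]

Answer: ["d", "n", "y"]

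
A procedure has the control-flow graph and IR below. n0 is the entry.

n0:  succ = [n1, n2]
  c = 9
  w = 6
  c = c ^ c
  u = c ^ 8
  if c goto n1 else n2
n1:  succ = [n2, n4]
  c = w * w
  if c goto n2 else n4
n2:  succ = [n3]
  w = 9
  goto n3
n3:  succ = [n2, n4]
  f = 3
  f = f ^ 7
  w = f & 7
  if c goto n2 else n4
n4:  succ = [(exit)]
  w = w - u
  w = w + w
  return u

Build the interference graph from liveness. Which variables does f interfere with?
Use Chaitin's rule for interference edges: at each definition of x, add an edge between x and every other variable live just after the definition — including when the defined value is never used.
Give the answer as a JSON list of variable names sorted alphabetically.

Answer: ["c", "u"]

Analysis:
Block summaries:
  n0 def {c,u,w} use ∅
  n1 def {c} use {w}
  n2 def {w} use ∅
  n3 def {f,w} use {c}
  n4 def {w} use {u,w}

Liveness:
  n0: in=∅ out={c,u,w}
  n1: in={u,w} out={c,u,w}
  n2: in={c,u} out={c,u}
  n3: in={c,u} out={c,u,w}
  n4: in={u,w} out=∅

Conflict graph:
  c — {f,u,w}
  f — {c,u}
  u — {c,f,w}
  w — {c,u}

N(f) = ["c", "u"]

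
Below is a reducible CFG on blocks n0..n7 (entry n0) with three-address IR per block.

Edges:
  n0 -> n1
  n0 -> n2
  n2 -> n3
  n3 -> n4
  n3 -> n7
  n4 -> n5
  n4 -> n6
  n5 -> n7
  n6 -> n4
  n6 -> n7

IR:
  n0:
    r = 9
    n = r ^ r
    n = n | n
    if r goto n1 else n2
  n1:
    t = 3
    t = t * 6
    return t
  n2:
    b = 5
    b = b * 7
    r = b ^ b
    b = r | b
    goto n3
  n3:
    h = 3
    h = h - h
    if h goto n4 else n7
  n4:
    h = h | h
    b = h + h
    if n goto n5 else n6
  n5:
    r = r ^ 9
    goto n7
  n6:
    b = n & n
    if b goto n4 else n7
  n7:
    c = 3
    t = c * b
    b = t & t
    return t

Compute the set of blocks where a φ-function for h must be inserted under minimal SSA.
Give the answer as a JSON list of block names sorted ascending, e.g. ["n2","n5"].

idom tree: n1←n0 n2←n0 n3←n2 n4←n3 n5←n4 n6←n4 n7←n3
Dom at joins:
  n4: preds {n3,n6}: {n0,n2,n3} ∩ {n0,n2,n3,n4,n6} = {n0,n2,n3}; idom=n3
  n7: preds {n3,n5,n6}: {n0,n2,n3} ∩ {n0,n2,n3,n4,n5} ∩ {n0,n2,n3,n4,n6} = {n0,n2,n3}; idom=n3

Frontier:
  n4←n3: walk · to n3
  n4←n6: walk n6→n4 to n3
  n7←n3: walk · to n3
  n7←n5: walk n5→n4 to n3
  n7←n6: walk n6→n4 to n3
  DF(n0)=∅
  DF(n1)=∅
  DF(n2)=∅
  DF(n3)=∅
  DF(n4)={n4,n7}
  DF(n5)={n7}
  DF(n6)={n4,n7}
  DF(n7)=∅

φ for h: defs {n3,n4}
  DF⁺ = {n4,n7}

Answer: ["n4", "n7"]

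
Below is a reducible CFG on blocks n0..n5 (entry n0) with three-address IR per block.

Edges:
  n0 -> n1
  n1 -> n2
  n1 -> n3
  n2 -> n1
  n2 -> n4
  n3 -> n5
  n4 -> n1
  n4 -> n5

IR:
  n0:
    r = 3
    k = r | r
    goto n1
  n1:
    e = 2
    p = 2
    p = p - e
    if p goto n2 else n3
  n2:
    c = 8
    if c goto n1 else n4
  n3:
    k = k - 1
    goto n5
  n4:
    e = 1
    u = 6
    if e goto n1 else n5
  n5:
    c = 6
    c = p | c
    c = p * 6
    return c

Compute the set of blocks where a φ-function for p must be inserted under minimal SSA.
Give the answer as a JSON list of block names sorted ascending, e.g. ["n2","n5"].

idom tree: n1←n0 n2←n1 n3←n1 n4←n2 n5←n1
Dom at joins:
  n1: preds {n0,n2,n4}: {n0} ∩ {n0,n1,n2} ∩ {n0,n1,n2,n4} = {n0}; idom=n0
  n5: preds {n3,n4}: {n0,n1,n3} ∩ {n0,n1,n2,n4} = {n0,n1}; idom=n1

Frontier:
  join n1 pred n0: · stop@n0
  join n1 pred n2: n2→n1 stop@n0
  join n1 pred n4: n4→n2→n1 stop@n0
  join n5 pred n3: n3 stop@n1
  join n5 pred n4: n4→n2 stop@n1
  n0 → ∅
  n1 → {n1}
  n2 → {n1,n5}
  n3 → {n5}
  n4 → {n1,n5}
  n5 → ∅

φ for p: defs {n1}
  DF⁺ = {n1}

Answer: ["n1"]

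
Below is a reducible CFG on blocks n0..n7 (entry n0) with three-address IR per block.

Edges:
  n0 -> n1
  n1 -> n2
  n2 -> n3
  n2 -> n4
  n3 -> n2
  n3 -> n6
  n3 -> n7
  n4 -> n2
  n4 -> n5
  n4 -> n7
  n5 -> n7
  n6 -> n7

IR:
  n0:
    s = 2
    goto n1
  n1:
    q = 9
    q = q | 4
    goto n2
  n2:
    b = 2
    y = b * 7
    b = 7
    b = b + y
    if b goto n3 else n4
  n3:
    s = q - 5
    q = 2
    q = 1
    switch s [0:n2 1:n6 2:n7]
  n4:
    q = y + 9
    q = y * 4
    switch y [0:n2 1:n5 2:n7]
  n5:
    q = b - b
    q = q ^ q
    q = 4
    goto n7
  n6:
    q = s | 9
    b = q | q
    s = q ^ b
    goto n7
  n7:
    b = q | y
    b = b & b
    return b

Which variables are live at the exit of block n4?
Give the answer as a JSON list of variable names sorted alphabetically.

Per-block:
  n0 def {s} use ∅
  n1 def {q} use ∅
  n2 def {b,y} use ∅
  n3 def {q,s} use {q}
  n4 def {q} use {y}
  n5 def {q} use {b}
  n6 def {b,q,s} use {s}
  n7 def {b} use {q,y}

Backward fixpoint:
  live n0: ∅→∅
  live n1: ∅→{q}
  live n2: {q}→{b,q,y}
  live n3: {q,y}→{q,s,y}
  live n4: {b,y}→{b,q,y}
  live n5: {b,y}→{q,y}
  live n6: {s,y}→{q,y}
  live n7: {q,y}→∅

live-out(n4) = ["b", "q", "y"]

Answer: ["b", "q", "y"]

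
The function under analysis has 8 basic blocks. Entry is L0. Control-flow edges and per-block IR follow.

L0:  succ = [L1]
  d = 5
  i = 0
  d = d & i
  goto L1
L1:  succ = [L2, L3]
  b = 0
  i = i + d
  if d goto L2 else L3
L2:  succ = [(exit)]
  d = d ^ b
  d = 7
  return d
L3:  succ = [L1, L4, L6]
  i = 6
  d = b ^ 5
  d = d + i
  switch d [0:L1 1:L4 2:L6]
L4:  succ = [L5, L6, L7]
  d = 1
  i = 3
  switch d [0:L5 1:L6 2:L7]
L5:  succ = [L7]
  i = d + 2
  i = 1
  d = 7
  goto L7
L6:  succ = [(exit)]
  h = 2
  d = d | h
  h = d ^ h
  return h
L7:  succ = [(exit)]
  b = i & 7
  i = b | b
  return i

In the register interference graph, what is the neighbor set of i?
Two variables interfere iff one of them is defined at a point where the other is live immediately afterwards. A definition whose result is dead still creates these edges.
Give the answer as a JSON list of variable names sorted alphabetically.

Answer: ["b", "d"]

Derivation:
Block summaries:
  L0: def={d,i} ue=∅
  L1: def={b,i} ue={d,i}
  L2: def={d} ue={b,d}
  L3: def={d,i} ue={b}
  L4: def={d,i} ue=∅
  L5: def={d,i} ue={d}
  L6: def={d,h} ue={d}
  L7: def={b,i} ue={i}

Backward fixpoint:
  L0 li=∅ lo={d,i}
  L1 li={d,i} lo={b,d}
  L2 li={b,d} lo=∅
  L3 li={b} lo={d,i}
  L4 li=∅ lo={d,i}
  L5 li={d} lo={i}
  L6 li={d} lo=∅
  L7 li={i} lo=∅

Interference:
  b: {d,i}
  d: {b,h,i}
  h: {d}
  i: {b,d}

N(i) = ["b", "d"]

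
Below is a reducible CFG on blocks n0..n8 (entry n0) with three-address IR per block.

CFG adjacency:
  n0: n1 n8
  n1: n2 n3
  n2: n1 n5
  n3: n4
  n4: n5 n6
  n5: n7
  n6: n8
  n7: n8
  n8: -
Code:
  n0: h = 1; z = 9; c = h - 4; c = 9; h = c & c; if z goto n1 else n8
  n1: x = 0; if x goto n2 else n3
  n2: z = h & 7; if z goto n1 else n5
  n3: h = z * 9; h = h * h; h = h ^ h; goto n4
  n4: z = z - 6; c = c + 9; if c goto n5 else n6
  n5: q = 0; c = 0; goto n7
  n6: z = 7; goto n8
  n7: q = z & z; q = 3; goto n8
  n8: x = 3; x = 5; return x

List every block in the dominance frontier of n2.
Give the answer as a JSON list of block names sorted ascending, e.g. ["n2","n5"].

idom tree: n1←n0 n2←n1 n3←n1 n4←n3 n5←n1 n6←n4 n7←n5 n8←n0
Dom at joins:
  n1: preds {n0,n2}: {n0} ∩ {n0,n1,n2} = {n0}; idom=n0
  n5: preds {n2,n4}: {n0,n1,n2} ∩ {n0,n1,n3,n4} = {n0,n1}; idom=n1
  n8: preds {n0,n6,n7}: {n0} ∩ {n0,n1,n3,n4,n6} ∩ {n0,n1,n5,n7} = {n0}; idom=n0

Frontier:
  join n1 pred n0: · stop@n0
  join n1 pred n2: n2→n1 stop@n0
  join n5 pred n2: n2 stop@n1
  join n5 pred n4: n4→n3 stop@n1
  join n8 pred n0: · stop@n0
  join n8 pred n6: n6→n4→n3→n1 stop@n0
  join n8 pred n7: n7→n5→n1 stop@n0
  n0 → ∅
  n1 → {n1,n8}
  n2 → {n1,n5}
  n3 → {n5,n8}
  n4 → {n5,n8}
  n5 → {n8}
  n6 → {n8}
  n7 → {n8}
  n8 → ∅

DF(n2) = ["n1", "n5"]

Answer: ["n1", "n5"]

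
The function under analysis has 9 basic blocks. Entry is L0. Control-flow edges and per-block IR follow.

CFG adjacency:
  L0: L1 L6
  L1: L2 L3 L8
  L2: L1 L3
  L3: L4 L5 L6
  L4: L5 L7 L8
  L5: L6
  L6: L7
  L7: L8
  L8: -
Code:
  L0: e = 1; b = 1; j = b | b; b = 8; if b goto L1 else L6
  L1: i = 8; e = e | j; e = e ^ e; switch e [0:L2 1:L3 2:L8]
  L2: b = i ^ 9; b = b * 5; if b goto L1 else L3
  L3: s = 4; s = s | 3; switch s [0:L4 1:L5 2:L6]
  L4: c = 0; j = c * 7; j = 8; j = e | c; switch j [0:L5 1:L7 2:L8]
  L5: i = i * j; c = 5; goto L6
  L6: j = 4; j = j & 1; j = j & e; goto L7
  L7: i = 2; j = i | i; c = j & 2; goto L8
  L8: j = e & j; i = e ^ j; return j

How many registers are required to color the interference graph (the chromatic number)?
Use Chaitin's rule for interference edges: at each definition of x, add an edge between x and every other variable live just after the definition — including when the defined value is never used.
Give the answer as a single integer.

def/use:
  L0: def={b,e,j} ue=∅
  L1: def={e,i} ue={e,j}
  L2: def={b} ue={i}
  L3: def={s} ue=∅
  L4: def={c,j} ue={e}
  L5: def={c,i} ue={i,j}
  L6: def={j} ue={e}
  L7: def={c,i,j} ue=∅
  L8: def={i,j} ue={e,j}

Liveness:
  L0 li=∅ lo={e,j}
  L1 li={e,j} lo={e,i,j}
  L2 li={e,i,j} lo={e,i,j}
  L3 li={e,i,j} lo={e,i,j}
  L4 li={e,i} lo={e,i,j}
  L5 li={e,i,j} lo={e}
  L6 li={e} lo={e}
  L7 li={e} lo={e,j}
  L8 li={e,j} lo=∅

Interfere edges:
  b: {e,i,j}
  c: {e,i,j}
  e: {b,c,i,j,s}
  i: {b,c,e,j,s}
  j: {b,c,e,i,s}
  s: {e,i,j}

Chromatic number:
  clique {b,e,i,j} ⇒ need ≥ 4
  assign b→r3 c→r3 e→r0 i→r1 j→r2 s→r3 — no edge inside a register ⇒ χ ≤ 4
  χ = 4

Answer: 4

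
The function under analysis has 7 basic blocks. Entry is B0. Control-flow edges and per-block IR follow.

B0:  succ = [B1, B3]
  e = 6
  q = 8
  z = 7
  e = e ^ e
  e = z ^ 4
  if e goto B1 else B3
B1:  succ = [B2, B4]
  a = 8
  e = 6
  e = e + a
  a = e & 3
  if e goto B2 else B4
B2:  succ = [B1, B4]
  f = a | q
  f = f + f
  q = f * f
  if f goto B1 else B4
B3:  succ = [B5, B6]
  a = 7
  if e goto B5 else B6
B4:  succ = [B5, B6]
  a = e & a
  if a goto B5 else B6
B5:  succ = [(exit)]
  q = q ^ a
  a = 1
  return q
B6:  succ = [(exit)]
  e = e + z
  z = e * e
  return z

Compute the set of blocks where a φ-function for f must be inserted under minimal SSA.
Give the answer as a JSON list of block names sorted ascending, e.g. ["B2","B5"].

idom tree: B1←B0 B2←B1 B3←B0 B4←B1 B5←B0 B6←B0
Dom∩ at merges:
  B1: preds {B0,B2}: {B0} ∩ {B0,B1,B2} = {B0}; idom=B0
  B4: preds {B1,B2}: {B0,B1} ∩ {B0,B1,B2} = {B0,B1}; idom=B1
  B5: preds {B3,B4}: {B0,B3} ∩ {B0,B1,B4} = {B0}; idom=B0
  B6: preds {B3,B4}: {B0,B3} ∩ {B0,B1,B4} = {B0}; idom=B0

DF walk-up:
  join B1 pred B0: · stop@B0
  join B1 pred B2: B2→B1 stop@B0
  join B4 pred B1: · stop@B1
  join B4 pred B2: B2 stop@B1
  join B5 pred B3: B3 stop@B0
  join B5 pred B4: B4→B1 stop@B0
  join B6 pred B3: B3 stop@B0
  join B6 pred B4: B4→B1 stop@B0
  B0 → ∅
  B1 → {B1,B5,B6}
  B2 → {B1,B4}
  B3 → {B5,B6}
  B4 → {B5,B6}
  B5 → ∅
  B6 → ∅

φ for f: defs {B2}
  DF⁺ = {B1,B4,B5,B6}

Answer: ["B1", "B4", "B5", "B6"]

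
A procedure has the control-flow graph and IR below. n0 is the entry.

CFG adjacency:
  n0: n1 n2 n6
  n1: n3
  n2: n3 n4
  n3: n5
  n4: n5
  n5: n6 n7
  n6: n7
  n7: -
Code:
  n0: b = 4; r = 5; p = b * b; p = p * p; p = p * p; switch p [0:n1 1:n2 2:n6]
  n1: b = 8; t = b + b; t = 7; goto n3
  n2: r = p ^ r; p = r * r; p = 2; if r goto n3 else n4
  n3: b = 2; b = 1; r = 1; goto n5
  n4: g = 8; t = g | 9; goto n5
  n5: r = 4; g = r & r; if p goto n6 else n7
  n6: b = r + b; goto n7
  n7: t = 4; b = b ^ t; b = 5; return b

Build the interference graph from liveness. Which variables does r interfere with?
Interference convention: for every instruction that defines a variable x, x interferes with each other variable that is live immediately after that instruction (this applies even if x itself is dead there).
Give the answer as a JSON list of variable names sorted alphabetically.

Per-block:
  n0: def={b,p,r} ue=∅
  n1: def={b,t} ue=∅
  n2: def={p,r} ue={p,r}
  n3: def={b,r} ue=∅
  n4: def={g,t} ue=∅
  n5: def={g,r} ue={p}
  n6: def={b} ue={b,r}
  n7: def={b,t} ue={b}

Liveness:
  live n0: ∅→{b,p,r}
  live n1: {p}→{p}
  live n2: {b,p,r}→{b,p}
  live n3: {p}→{b,p}
  live n4: {b,p}→{b,p}
  live n5: {b,p}→{b,r}
  live n6: {b,r}→{b}
  live n7: {b}→∅

Interfere edges:
  b↔{g,p,r,t}
  g↔{b,p,r}
  p↔{b,g,r,t}
  r↔{b,g,p}
  t↔{b,p}

N(r) = ["b", "g", "p"]

Answer: ["b", "g", "p"]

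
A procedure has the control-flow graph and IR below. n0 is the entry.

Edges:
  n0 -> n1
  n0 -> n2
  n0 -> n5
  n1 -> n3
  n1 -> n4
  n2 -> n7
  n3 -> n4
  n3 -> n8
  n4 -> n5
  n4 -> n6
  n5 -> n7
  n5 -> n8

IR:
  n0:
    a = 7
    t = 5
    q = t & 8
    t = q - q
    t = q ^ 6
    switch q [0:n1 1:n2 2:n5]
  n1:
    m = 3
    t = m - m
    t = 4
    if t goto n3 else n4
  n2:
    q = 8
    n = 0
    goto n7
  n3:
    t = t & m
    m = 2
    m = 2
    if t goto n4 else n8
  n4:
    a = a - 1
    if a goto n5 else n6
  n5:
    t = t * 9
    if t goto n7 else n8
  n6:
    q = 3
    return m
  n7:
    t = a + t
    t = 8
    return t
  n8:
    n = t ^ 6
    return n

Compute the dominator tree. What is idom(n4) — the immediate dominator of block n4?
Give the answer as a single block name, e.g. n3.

idom tree: n1←n0 n2←n0 n3←n1 n4←n1 n5←n0 n6←n4 n7←n0 n8←n0
Dom at joins:
  n4: preds {n1,n3}: {n0,n1} ∩ {n0,n1,n3} = {n0,n1}; idom=n1
  n5: preds {n0,n4}: {n0} ∩ {n0,n1,n4} = {n0}; idom=n0
  n7: preds {n2,n5}: {n0,n2} ∩ {n0,n5} = {n0}; idom=n0
  n8: preds {n3,n5}: {n0,n1,n3} ∩ {n0,n5} = {n0}; idom=n0

idom(n4) = n1

Answer: n1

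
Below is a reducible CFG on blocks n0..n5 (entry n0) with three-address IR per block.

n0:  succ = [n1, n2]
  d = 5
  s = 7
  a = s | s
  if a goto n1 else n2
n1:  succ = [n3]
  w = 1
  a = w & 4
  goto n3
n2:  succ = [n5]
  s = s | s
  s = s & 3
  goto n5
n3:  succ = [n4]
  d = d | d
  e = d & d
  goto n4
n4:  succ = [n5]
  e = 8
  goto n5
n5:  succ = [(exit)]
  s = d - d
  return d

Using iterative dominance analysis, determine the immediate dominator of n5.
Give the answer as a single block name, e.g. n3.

Answer: n0

Analysis:
idom tree: n1←n0 n2←n0 n3←n1 n4←n3 n5←n0
Dom∩ at merges:
  n5: preds {n2,n4}: {n0,n2} ∩ {n0,n1,n3,n4} = {n0}; idom=n0

idom(n5) = n0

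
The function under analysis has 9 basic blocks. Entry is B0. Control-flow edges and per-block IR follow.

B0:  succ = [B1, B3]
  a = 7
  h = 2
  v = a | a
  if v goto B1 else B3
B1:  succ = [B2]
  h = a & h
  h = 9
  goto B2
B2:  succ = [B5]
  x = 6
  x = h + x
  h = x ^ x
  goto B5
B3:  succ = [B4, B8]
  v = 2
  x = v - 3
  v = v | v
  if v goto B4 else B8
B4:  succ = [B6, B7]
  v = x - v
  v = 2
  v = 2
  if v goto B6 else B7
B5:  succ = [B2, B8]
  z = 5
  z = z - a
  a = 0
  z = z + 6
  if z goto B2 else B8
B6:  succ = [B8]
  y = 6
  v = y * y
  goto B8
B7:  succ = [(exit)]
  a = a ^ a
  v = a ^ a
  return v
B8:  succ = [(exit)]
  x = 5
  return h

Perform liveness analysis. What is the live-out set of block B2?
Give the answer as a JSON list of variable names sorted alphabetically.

def/use:
  B0: def={a,h,v} ue=∅
  B1: def={h} ue={a,h}
  B2: def={h,x} ue={h}
  B3: def={v,x} ue=∅
  B4: def={v} ue={v,x}
  B5: def={a,z} ue={a}
  B6: def={v,y} ue=∅
  B7: def={a,v} ue={a}
  B8: def={x} ue={h}

Live sets:
  live B0: ∅→{a,h}
  live B1: {a,h}→{a,h}
  live B2: {a,h}→{a,h}
  live B3: {a,h}→{a,h,v,x}
  live B4: {a,h,v,x}→{a,h}
  live B5: {a,h}→{a,h}
  live B6: {h}→{h}
  live B7: {a}→∅
  live B8: {h}→∅

live-out(B2) = ["a", "h"]

Answer: ["a", "h"]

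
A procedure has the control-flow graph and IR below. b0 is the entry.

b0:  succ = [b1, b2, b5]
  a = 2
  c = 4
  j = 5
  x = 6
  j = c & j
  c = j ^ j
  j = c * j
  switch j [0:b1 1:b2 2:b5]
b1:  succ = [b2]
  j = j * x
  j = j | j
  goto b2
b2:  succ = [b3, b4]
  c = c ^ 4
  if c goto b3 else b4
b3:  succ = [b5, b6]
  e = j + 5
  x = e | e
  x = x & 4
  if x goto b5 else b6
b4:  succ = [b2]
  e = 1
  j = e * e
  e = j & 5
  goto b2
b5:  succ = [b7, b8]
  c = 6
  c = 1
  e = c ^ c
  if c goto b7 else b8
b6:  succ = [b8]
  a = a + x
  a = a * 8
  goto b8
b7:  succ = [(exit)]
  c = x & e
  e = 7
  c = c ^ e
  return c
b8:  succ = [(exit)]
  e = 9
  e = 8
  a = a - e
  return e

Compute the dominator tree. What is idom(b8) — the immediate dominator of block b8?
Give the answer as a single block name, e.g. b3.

Answer: b0

Working:
idom tree: b1←b0 b2←b0 b3←b2 b4←b2 b5←b0 b6←b3 b7←b5 b8←b0
Dom∩ at merges:
  b2: preds {b0,b1,b4}: {b0} ∩ {b0,b1} ∩ {b0,b2,b4} = {b0}; idom=b0
  b5: preds {b0,b3}: {b0} ∩ {b0,b2,b3} = {b0}; idom=b0
  b8: preds {b5,b6}: {b0,b5} ∩ {b0,b2,b3,b6} = {b0}; idom=b0

idom(b8) = b0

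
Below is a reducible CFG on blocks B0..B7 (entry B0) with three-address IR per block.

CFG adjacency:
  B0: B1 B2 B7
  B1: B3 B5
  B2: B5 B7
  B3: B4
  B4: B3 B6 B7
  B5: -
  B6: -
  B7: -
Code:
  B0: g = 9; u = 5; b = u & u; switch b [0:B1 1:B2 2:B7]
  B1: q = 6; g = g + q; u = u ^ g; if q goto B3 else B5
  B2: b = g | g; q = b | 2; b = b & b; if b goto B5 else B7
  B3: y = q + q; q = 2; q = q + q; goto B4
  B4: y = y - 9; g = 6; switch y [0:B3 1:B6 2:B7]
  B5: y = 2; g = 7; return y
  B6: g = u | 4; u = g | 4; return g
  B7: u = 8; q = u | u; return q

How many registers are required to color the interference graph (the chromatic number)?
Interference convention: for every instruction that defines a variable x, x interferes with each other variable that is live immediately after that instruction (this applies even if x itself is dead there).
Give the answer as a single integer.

Block summaries:
  B0: {b,g,u} / ∅
  B1: {g,q,u} / {g,u}
  B2: {b,q} / {g}
  B3: {q,y} / {q}
  B4: {g,y} / {y}
  B5: {g,y} / ∅
  B6: {g,u} / {u}
  B7: {q,u} / ∅

Backward fixpoint:
  live B0: ∅→{g,u}
  live B1: {g,u}→{q,u}
  live B2: {g}→∅
  live B3: {q,u}→{q,u,y}
  live B4: {q,u,y}→{q,u}
  live B5: ∅→∅
  live B6: {u}→∅
  live B7: ∅→∅

Interfere edges:
  b — {g,q,u}
  g — {b,q,u,y}
  q — {b,g,u,y}
  u — {b,g,q,y}
  y — {g,q,u}

Registers:
  lower bound: {b,g,q,u} mutually conflict ⇒ χ ≥ 4
  assign b→r3 g→r0 q→r1 u→r2 y→r3 — no edge inside a register ⇒ χ ≤ 4
  χ = 4

Answer: 4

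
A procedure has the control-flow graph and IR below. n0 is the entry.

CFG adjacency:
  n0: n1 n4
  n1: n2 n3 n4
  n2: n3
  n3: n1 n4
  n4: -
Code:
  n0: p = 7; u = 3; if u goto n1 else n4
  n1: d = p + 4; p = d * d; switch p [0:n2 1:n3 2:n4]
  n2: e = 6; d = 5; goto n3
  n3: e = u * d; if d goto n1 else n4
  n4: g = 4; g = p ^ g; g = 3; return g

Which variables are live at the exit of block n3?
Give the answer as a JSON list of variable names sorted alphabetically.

Answer: ["p", "u"]

Working:
Per-block:
  n0: {p,u} / ∅
  n1: {d,p} / {p}
  n2: {d,e} / ∅
  n3: {e} / {d,u}
  n4: {g} / {p}

Live sets:
  n0 li=∅ lo={p,u}
  n1 li={p,u} lo={d,p,u}
  n2 li={p,u} lo={d,p,u}
  n3 li={d,p,u} lo={p,u}
  n4 li={p} lo=∅

live-out(n3) = ["p", "u"]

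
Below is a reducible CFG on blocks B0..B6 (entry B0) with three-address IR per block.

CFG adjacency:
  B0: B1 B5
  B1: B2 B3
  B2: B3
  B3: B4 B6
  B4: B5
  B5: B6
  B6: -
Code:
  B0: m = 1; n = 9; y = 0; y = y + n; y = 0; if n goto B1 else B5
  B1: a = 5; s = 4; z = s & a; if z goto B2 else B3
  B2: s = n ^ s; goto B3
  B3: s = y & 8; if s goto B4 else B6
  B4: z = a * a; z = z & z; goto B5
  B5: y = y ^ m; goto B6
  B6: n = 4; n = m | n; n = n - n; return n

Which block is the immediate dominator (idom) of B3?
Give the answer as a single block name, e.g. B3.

idom tree: B1←B0 B2←B1 B3←B1 B4←B3 B5←B0 B6←B0
Dom at joins:
  B3: preds {B1,B2}: {B0,B1} ∩ {B0,B1,B2} = {B0,B1}; idom=B1
  B5: preds {B0,B4}: {B0} ∩ {B0,B1,B3,B4} = {B0}; idom=B0
  B6: preds {B3,B5}: {B0,B1,B3} ∩ {B0,B5} = {B0}; idom=B0

idom(B3) = B1

Answer: B1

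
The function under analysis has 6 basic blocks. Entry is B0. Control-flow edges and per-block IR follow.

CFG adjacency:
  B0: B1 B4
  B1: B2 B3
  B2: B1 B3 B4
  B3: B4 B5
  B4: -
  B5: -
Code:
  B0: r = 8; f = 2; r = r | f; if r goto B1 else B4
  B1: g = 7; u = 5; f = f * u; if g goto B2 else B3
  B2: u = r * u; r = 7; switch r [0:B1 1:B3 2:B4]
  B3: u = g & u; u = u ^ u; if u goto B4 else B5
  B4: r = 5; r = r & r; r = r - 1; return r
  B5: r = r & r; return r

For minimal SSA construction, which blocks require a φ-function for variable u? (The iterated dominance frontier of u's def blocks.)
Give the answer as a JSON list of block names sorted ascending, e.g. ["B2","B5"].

Answer: ["B1", "B3", "B4"]

Analysis:
idom tree: B1←B0 B2←B1 B3←B1 B4←B0 B5←B3
Dom∩ at merges:
  B1: preds {B0,B2}: {B0} ∩ {B0,B1,B2} = {B0}; idom=B0
  B3: preds {B1,B2}: {B0,B1} ∩ {B0,B1,B2} = {B0,B1}; idom=B1
  B4: preds {B0,B2,B3}: {B0} ∩ {B0,B1,B2} ∩ {B0,B1,B3} = {B0}; idom=B0

DF derivation:
  B1←B0: walk · to B0
  B1←B2: walk B2→B1 to B0
  B3←B1: walk · to B1
  B3←B2: walk B2 to B1
  B4←B0: walk · to B0
  B4←B2: walk B2→B1 to B0
  B4←B3: walk B3→B1 to B0
  B0 → ∅
  B1 → {B1,B4}
  B2 → {B1,B3,B4}
  B3 → {B4}
  B4 → ∅
  B5 → ∅

φ for u: defs {B1,B2,B3}
  DF⁺ = {B1,B3,B4}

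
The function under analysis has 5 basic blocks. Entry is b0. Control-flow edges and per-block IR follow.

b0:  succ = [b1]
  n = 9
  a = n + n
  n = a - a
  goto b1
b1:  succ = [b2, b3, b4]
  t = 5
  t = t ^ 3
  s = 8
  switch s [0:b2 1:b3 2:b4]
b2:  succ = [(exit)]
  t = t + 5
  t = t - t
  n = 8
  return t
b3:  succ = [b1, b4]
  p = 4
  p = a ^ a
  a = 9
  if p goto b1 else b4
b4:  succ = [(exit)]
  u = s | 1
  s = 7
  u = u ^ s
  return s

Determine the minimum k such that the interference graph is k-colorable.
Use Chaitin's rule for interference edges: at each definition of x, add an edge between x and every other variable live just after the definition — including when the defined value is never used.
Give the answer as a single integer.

Answer: 3

Working:
Per-block:
  b0: {a,n} / ∅
  b1: {s,t} / ∅
  b2: {n,t} / {t}
  b3: {a,p} / {a}
  b4: {s,u} / {s}

Backward fixpoint:
  live b0: ∅→{a}
  live b1: {a}→{a,s,t}
  live b2: {t}→∅
  live b3: {a,s}→{a,s}
  live b4: {s}→∅

Interference:
  a↔{n,p,s,t}
  n↔{a,t}
  p↔{a,s}
  s↔{a,p,t,u}
  t↔{a,n,s}
  u↔{s}

Chromatic number:
  lower bound: {a,n,t} mutually conflict ⇒ χ ≥ 3
  3-colouring: c0={a,u}  c1={n,s}  c2={p,t}
  χ = 3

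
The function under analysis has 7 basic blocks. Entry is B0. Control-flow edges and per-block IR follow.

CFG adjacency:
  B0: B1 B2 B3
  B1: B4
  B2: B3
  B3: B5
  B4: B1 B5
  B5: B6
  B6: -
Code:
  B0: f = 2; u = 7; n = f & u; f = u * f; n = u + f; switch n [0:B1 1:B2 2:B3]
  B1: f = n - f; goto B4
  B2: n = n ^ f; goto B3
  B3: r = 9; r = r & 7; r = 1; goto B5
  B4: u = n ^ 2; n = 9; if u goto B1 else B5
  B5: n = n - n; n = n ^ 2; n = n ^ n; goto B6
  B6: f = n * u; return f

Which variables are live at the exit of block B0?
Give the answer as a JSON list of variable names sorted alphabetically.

Answer: ["f", "n", "u"]

Analysis:
Block summaries:
  B0: def={f,n,u} ue=∅
  B1: def={f} ue={f,n}
  B2: def={n} ue={f,n}
  B3: def={r} ue=∅
  B4: def={n,u} ue={n}
  B5: def={n} ue={n}
  B6: def={f} ue={n,u}

Live sets:
  B0 li=∅ lo={f,n,u}
  B1 li={f,n} lo={f,n}
  B2 li={f,n,u} lo={n,u}
  B3 li={n,u} lo={n,u}
  B4 li={f,n} lo={f,n,u}
  B5 li={n,u} lo={n,u}
  B6 li={n,u} lo=∅

live-out(B0) = ["f", "n", "u"]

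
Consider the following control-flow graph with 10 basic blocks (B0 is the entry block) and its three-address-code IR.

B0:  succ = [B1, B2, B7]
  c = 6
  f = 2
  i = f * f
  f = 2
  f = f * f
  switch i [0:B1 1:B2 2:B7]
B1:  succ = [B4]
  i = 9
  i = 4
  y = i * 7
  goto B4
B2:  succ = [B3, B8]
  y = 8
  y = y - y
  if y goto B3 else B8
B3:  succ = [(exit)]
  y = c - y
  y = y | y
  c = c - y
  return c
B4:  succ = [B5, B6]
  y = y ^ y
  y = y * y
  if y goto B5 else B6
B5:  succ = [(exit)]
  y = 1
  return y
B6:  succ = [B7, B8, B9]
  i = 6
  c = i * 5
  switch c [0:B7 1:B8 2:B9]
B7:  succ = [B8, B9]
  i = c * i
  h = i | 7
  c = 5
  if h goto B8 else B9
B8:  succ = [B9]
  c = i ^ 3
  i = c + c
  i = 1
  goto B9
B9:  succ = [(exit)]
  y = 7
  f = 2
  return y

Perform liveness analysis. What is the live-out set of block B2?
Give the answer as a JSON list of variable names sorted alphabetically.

Block summaries:
  B0 def {c,f,i} use ∅
  B1 def {i,y} use ∅
  B2 def {y} use ∅
  B3 def {c,y} use {c,y}
  B4 def {y} use {y}
  B5 def {y} use ∅
  B6 def {c,i} use ∅
  B7 def {c,h,i} use {c,i}
  B8 def {c,i} use {i}
  B9 def {f,y} use ∅

Live sets:
  B0: in=∅ out={c,i}
  B1: in=∅ out={y}
  B2: in={c,i} out={c,i,y}
  B3: in={c,y} out=∅
  B4: in={y} out=∅
  B5: in=∅ out=∅
  B6: in=∅ out={c,i}
  B7: in={c,i} out={i}
  B8: in={i} out=∅
  B9: in=∅ out=∅

live-out(B2) = ["c", "i", "y"]

Answer: ["c", "i", "y"]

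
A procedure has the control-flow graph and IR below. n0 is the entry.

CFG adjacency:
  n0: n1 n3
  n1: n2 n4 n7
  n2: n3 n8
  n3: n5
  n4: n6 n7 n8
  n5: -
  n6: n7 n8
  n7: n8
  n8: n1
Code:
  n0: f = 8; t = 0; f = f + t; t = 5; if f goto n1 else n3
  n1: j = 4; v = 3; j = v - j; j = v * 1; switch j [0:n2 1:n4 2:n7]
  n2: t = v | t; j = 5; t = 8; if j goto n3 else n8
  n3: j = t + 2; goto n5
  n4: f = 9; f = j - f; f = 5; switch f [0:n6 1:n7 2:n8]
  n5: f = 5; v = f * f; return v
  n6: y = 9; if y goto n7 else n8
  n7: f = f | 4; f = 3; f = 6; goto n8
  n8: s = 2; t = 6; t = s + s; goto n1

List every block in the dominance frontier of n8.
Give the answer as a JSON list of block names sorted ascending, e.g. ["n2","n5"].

idom tree: n1←n0 n2←n1 n3←n0 n4←n1 n5←n3 n6←n4 n7←n1 n8←n1
Dom∩ at merges:
  n1: preds {n0,n8}: {n0} ∩ {n0,n1,n8} = {n0}; idom=n0
  n3: preds {n0,n2}: {n0} ∩ {n0,n1,n2} = {n0}; idom=n0
  n7: preds {n1,n4,n6}: {n0,n1} ∩ {n0,n1,n4} ∩ {n0,n1,n4,n6} = {n0,n1}; idom=n1
  n8: preds {n2,n4,n6,n7}: {n0,n1,n2} ∩ {n0,n1,n4} ∩ {n0,n1,n4,n6} ∩ {n0,n1,n7} = {n0,n1}; idom=n1

DF walk-up:
  join n1 pred n0: · stop@n0
  join n1 pred n8: n8→n1 stop@n0
  join n3 pred n0: · stop@n0
  join n3 pred n2: n2→n1 stop@n0
  join n7 pred n1: · stop@n1
  join n7 pred n4: n4 stop@n1
  join n7 pred n6: n6→n4 stop@n1
  join n8 pred n2: n2 stop@n1
  join n8 pred n4: n4 stop@n1
  join n8 pred n6: n6→n4 stop@n1
  join n8 pred n7: n7 stop@n1
  DF(n0)=∅
  DF(n1)={n1,n3}
  DF(n2)={n3,n8}
  DF(n3)=∅
  DF(n4)={n7,n8}
  DF(n5)=∅
  DF(n6)={n7,n8}
  DF(n7)={n8}
  DF(n8)={n1}

DF(n8) = ["n1"]

Answer: ["n1"]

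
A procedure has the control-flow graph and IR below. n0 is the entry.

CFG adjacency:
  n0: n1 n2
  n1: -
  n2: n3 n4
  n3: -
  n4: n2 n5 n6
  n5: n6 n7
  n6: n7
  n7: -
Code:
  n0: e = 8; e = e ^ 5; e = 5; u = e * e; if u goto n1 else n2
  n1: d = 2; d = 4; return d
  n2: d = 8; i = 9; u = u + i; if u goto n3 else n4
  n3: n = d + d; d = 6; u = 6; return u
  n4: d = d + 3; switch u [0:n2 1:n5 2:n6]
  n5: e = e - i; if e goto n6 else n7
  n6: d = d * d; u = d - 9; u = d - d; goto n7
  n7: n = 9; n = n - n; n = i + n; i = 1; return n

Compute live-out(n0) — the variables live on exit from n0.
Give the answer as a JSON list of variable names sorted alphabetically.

Per-block:
  n0: def={e,u} ue=∅
  n1: def={d} ue=∅
  n2: def={d,i,u} ue={u}
  n3: def={d,n,u} ue={d}
  n4: def={d} ue={d,u}
  n5: def={e} ue={e,i}
  n6: def={d,u} ue={d}
  n7: def={i,n} ue={i}

Liveness:
  live n0: ∅→{e,u}
  live n1: ∅→∅
  live n2: {e,u}→{d,e,i,u}
  live n3: {d}→∅
  live n4: {d,e,i,u}→{d,e,i,u}
  live n5: {d,e,i}→{d,i}
  live n6: {d,i}→{i}
  live n7: {i}→∅

live-out(n0) = ["e", "u"]

Answer: ["e", "u"]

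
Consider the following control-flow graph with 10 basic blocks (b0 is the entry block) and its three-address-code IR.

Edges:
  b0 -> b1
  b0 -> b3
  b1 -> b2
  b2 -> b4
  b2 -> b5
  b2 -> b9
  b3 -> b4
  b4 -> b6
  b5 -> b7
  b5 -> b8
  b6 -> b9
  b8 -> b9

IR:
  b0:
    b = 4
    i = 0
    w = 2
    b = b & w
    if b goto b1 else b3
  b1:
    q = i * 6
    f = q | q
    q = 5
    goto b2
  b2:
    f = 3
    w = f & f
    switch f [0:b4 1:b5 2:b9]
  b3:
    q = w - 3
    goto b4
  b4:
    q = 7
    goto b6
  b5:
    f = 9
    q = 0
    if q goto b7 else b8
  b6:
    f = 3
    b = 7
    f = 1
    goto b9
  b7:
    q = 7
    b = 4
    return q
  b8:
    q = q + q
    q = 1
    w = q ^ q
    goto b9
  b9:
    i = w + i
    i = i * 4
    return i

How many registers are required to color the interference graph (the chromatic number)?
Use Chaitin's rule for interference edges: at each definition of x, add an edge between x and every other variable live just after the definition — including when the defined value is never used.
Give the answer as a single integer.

Answer: 4

Derivation:
def/use:
  b0 def {b,i,w} use ∅
  b1 def {f,q} use {i}
  b2 def {f,w} use ∅
  b3 def {q} use {w}
  b4 def {q} use ∅
  b5 def {f,q} use ∅
  b6 def {b,f} use ∅
  b7 def {b,q} use ∅
  b8 def {q,w} use {q}
  b9 def {i} use {i,w}

Liveness:
  b0: in=∅ out={i,w}
  b1: in={i} out={i}
  b2: in={i} out={i,w}
  b3: in={i,w} out={i,w}
  b4: in={i,w} out={i,w}
  b5: in={i} out={i,q}
  b6: in={i,w} out={i,w}
  b7: in=∅ out=∅
  b8: in={i,q} out={i,w}
  b9: in={i,w} out=∅

Interfere edges:
  b↔{i,q,w}
  f↔{i,w}
  i↔{b,f,q,w}
  q↔{b,i,w}
  w↔{b,f,i,q}

Chromatic number:
  {b,i,q,w} pairwise interfere (4-clique) ⇒ χ ≥ 4
  assign b→r2 f→r2 i→r0 q→r3 w→r1 — no edge inside a register ⇒ χ ≤ 4
  χ = 4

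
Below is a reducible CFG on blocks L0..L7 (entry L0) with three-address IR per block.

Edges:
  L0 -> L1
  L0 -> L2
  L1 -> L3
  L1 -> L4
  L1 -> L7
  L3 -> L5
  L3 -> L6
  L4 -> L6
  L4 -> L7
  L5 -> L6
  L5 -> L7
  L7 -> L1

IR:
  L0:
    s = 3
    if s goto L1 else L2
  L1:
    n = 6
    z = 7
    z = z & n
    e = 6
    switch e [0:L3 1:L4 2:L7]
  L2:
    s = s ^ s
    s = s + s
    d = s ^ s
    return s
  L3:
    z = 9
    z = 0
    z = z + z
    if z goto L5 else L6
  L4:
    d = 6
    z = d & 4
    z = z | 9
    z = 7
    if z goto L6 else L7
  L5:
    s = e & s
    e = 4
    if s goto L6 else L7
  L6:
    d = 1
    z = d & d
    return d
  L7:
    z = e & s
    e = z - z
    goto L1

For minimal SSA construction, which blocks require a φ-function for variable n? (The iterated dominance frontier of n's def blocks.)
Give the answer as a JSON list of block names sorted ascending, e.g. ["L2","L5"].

idom tree: L1←L0 L2←L0 L3←L1 L4←L1 L5←L3 L6←L1 L7←L1
Dom at joins:
  L1: preds {L0,L7}: {L0} ∩ {L0,L1,L7} = {L0}; idom=L0
  L6: preds {L3,L4,L5}: {L0,L1,L3} ∩ {L0,L1,L4} ∩ {L0,L1,L3,L5} = {L0,L1}; idom=L1
  L7: preds {L1,L4,L5}: {L0,L1} ∩ {L0,L1,L4} ∩ {L0,L1,L3,L5} = {L0,L1}; idom=L1

DF walk-up:
  join L1 pred L0: · stop@L0
  join L1 pred L7: L7→L1 stop@L0
  join L6 pred L3: L3 stop@L1
  join L6 pred L4: L4 stop@L1
  join L6 pred L5: L5→L3 stop@L1
  join L7 pred L1: · stop@L1
  join L7 pred L4: L4 stop@L1
  join L7 pred L5: L5→L3 stop@L1
  DF(L0)=∅
  DF(L1)={L1}
  DF(L2)=∅
  DF(L3)={L6,L7}
  DF(L4)={L6,L7}
  DF(L5)={L6,L7}
  DF(L6)=∅
  DF(L7)={L1}

φ for n: defs {L1}
  DF⁺ = {L1}

Answer: ["L1"]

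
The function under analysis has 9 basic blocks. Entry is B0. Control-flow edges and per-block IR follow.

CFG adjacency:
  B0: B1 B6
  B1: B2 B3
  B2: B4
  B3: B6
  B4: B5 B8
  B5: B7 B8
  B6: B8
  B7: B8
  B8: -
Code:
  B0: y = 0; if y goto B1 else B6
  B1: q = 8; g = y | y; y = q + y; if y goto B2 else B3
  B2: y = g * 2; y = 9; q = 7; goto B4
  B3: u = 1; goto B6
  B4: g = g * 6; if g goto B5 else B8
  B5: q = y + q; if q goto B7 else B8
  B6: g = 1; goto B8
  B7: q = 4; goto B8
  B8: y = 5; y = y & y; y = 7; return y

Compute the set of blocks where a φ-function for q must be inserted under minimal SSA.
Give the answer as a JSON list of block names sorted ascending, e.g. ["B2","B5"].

idom tree: B1←B0 B2←B1 B3←B1 B4←B2 B5←B4 B6←B0 B7←B5 B8←B0
Join-block Dom:
  B6: preds {B0,B3}: {B0} ∩ {B0,B1,B3} = {B0}; idom=B0
  B8: preds {B4,B5,B6,B7}: {B0,B1,B2,B4} ∩ {B0,B1,B2,B4,B5} ∩ {B0,B6} ∩ {B0,B1,B2,B4,B5,B7} = {B0}; idom=B0

DF derivation:
  B6←B0: walk · to B0
  B6←B3: walk B3→B1 to B0
  B8←B4: walk B4→B2→B1 to B0
  B8←B5: walk B5→B4→B2→B1 to B0
  B8←B6: walk B6 to B0
  B8←B7: walk B7→B5→B4→B2→B1 to B0
  B0 → ∅
  B1 → {B6,B8}
  B2 → {B8}
  B3 → {B6}
  B4 → {B8}
  B5 → {B8}
  B6 → {B8}
  B7 → {B8}
  B8 → ∅

φ for q: defs {B1,B2,B5,B7}
  DF⁺ = {B6,B8}

Answer: ["B6", "B8"]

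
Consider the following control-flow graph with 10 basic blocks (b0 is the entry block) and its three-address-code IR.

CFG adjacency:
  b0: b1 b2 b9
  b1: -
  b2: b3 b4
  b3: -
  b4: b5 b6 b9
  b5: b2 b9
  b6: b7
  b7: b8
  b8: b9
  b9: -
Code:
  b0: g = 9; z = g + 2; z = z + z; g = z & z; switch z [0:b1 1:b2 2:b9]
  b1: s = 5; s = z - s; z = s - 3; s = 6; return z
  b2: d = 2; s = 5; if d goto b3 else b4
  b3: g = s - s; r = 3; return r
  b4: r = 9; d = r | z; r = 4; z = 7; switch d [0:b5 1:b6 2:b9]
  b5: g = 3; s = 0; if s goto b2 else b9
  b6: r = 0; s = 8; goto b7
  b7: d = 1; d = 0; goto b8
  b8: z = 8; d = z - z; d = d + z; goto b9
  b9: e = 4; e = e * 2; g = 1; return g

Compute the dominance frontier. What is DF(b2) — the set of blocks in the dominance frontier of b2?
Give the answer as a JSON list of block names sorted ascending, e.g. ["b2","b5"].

Answer: ["b2", "b9"]

Derivation:
idom tree: b1←b0 b2←b0 b3←b2 b4←b2 b5←b4 b6←b4 b7←b6 b8←b7 b9←b0
Join-block Dom:
  b2: preds {b0,b5}: {b0} ∩ {b0,b2,b4,b5} = {b0}; idom=b0
  b9: preds {b0,b4,b5,b8}: {b0} ∩ {b0,b2,b4} ∩ {b0,b2,b4,b5} ∩ {b0,b2,b4,b6,b7,b8} = {b0}; idom=b0

Frontier:
  b2←b0: walk · to b0
  b2←b5: walk b5→b4→b2 to b0
  b9←b0: walk · to b0
  b9←b4: walk b4→b2 to b0
  b9←b5: walk b5→b4→b2 to b0
  b9←b8: walk b8→b7→b6→b4→b2 to b0
  DF(b0)=∅
  DF(b1)=∅
  DF(b2)={b2,b9}
  DF(b3)=∅
  DF(b4)={b2,b9}
  DF(b5)={b2,b9}
  DF(b6)={b9}
  DF(b7)={b9}
  DF(b8)={b9}
  DF(b9)=∅

DF(b2) = ["b2", "b9"]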